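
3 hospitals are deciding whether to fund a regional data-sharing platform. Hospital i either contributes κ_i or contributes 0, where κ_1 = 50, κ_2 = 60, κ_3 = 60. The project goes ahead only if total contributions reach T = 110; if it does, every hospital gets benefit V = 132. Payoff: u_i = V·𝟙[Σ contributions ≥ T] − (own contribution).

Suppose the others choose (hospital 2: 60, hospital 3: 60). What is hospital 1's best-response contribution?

Others' total = 120 ≥ 110; contributing adds cost 50 for no extra benefit.
Best response: 0.

0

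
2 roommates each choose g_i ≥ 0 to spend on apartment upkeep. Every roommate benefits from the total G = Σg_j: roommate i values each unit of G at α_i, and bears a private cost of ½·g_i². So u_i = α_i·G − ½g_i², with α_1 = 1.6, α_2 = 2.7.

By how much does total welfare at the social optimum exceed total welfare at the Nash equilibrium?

Roommate i's FOC: ∂u_i/∂g_i = α_i − g_i = 0, so g_i* = α_i.
NE contributions = (1.6, 2.7); G = 4.3.
W^NE = (Σα)·G − ½Σα_i² = 4.3² − ½·9.85 = 13.565.
Planner sets g_i = Σα_j = 4.3 for every i, so G^SO = 2·4.3 = 8.6.
W^SO = (Σα)·G^SO − ½·2·(Σα)² = (2/2)·4.3² = 18.49.
Deadweight loss = W^SO − W^NE = 4.925.

4.925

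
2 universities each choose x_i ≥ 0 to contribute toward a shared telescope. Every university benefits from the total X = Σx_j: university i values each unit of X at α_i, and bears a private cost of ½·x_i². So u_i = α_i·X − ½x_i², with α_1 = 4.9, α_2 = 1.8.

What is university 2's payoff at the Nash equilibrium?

10.44

University i's FOC: ∂u_i/∂x_i = α_i − x_i = 0, so x_i* = α_i.
NE contributions = (4.9, 1.8); X = 6.7.
u_2 = α_2·X − ½·(x_2)² = 1.8·6.7 − ½·1.8² = 10.44.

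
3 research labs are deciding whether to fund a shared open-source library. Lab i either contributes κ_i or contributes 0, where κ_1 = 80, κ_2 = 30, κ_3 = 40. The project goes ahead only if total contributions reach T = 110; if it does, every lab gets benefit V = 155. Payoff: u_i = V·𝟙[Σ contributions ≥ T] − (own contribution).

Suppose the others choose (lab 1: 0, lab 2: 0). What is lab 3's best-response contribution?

0

Others' total = 0. Even contributing 40 gives 40 < 110: no benefit either way.
Best response: 0.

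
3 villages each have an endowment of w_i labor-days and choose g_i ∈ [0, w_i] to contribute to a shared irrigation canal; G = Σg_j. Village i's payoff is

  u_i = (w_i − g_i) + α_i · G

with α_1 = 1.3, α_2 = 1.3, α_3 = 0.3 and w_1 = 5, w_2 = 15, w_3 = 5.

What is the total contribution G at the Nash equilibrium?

20

∂u_i/∂g_i = α_i − 1, so village i contributes w_i if α_i > 1, else 0.
α_i > 1 for i ∈ {1, 2}; NE contributions (5, 15, 0), G = 20.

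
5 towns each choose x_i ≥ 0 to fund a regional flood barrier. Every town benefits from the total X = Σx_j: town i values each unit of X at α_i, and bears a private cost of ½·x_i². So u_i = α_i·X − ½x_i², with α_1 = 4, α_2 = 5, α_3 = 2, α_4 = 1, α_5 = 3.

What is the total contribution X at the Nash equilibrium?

Town i's FOC: ∂u_i/∂x_i = α_i − x_i = 0, so x_i* = α_i.
NE contributions = (4, 5, 2, 1, 3); X = 15.

15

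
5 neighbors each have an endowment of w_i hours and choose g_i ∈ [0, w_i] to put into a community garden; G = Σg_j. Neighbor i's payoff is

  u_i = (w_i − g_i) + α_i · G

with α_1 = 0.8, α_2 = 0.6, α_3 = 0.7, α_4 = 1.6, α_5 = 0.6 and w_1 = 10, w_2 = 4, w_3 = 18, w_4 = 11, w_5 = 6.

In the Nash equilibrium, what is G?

11

∂u_i/∂g_i = α_i − 1, so neighbor i contributes w_i if α_i > 1, else 0.
α_i > 1 for i ∈ {4}; NE contributions (0, 0, 0, 11, 0), G = 11.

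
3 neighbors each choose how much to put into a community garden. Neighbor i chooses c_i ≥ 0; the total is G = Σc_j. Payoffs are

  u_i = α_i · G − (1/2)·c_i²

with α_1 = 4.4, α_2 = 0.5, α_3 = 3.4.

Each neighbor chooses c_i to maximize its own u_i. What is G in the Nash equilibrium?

Neighbor i's FOC: ∂u_i/∂c_i = α_i − c_i = 0, so c_i* = α_i.
NE contributions = (4.4, 0.5, 3.4); G = 8.3.

8.3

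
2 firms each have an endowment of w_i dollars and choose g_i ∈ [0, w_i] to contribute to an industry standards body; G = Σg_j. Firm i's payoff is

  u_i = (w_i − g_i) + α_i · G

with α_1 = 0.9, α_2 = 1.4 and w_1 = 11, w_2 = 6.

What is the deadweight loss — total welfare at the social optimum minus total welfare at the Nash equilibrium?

∂u_i/∂g_i = α_i − 1, so firm i contributes w_i if α_i > 1, else 0.
α_i > 1 for i ∈ {2}; NE contributions (0, 6), G = 6.
W^NE = Σw_i − G^NE + (Σα_i)·G^NE = 17 + 1.3·6 = 24.8.
Planner: ∂(Σu_j)/∂g_i = Σα_j − 1 = 1.3 > 0, so everyone contributes w_i; G^SO = 17, W^SO = 17 + 1.3·17 = 39.1.
Deadweight loss = 14.3.

14.3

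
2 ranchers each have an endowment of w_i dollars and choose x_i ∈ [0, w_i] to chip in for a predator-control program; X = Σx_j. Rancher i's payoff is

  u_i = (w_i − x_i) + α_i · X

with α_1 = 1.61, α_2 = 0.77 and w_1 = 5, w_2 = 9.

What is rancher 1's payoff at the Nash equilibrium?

8.05

∂u_i/∂x_i = α_i − 1, so rancher i contributes w_i if α_i > 1, else 0.
α_i > 1 for i ∈ {1}; NE contributions (5, 0), X = 5.
u_1 = (5 − 5) + 1.61·5 = 8.05.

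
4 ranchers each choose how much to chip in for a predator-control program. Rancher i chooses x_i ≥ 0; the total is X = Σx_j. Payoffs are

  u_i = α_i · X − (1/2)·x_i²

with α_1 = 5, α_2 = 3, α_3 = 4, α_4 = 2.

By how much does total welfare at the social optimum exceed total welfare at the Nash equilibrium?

223

Rancher i's FOC: ∂u_i/∂x_i = α_i − x_i = 0, so x_i* = α_i.
NE contributions = (5, 3, 4, 2); X = 14.
W^NE = (Σα)·X − ½Σα_i² = 14² − ½·54 = 169.
Planner sets x_i = Σα_j = 14 for every i, so X^SO = 4·14 = 56.
W^SO = (Σα)·X^SO − ½·4·(Σα)² = (4/2)·14² = 392.
Deadweight loss = W^SO − W^NE = 223.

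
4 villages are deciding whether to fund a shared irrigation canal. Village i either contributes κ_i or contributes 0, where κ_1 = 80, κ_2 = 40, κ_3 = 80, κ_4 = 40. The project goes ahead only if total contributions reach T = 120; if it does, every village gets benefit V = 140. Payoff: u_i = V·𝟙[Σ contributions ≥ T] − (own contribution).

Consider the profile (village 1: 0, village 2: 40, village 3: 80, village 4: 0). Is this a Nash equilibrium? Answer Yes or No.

Total = 120 ≥ 120: provided.
Village 1 (pledges 0, payoff 140): pledging 80 → total 200, payoff 60. No gain.
Village 2 (pledges 40, payoff 100): dropping to 0 → total 80, payoff 0. No gain.
Village 3 (pledges 80, payoff 60): dropping to 0 → total 40, payoff 0. No gain.
Village 4 (pledges 0, payoff 140): pledging 40 → total 160, payoff 100. No gain.

Yes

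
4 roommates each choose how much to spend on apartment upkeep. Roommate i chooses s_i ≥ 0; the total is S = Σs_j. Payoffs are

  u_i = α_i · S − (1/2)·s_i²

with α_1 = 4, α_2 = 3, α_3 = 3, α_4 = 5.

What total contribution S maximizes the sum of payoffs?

Planner FOC: ∂(Σu_j)/∂s_i = (Σα_j) − s_i = 0, so s_i^SO = Σα_j = 15 for every i; S^SO = 60.

60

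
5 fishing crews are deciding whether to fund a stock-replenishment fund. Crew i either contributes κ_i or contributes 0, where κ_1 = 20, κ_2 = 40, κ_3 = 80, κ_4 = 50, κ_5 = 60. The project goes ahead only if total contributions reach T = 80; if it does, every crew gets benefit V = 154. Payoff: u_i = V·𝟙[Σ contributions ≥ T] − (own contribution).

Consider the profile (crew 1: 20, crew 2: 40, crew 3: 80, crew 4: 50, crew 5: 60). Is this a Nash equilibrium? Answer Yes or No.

Total = 250 ≥ 80: provided.
Crew 1 (pledges 20, payoff 134): dropping to 0 → total 230, payoff 154. Profitable deviation.

No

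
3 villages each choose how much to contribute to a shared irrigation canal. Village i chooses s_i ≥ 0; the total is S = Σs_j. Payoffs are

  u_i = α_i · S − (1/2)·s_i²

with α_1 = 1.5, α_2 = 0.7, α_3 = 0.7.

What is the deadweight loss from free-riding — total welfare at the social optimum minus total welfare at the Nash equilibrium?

Village i's FOC: ∂u_i/∂s_i = α_i − s_i = 0, so s_i* = α_i.
NE contributions = (1.5, 0.7, 0.7); S = 2.9.
W^NE = (Σα)·S − ½Σα_i² = 2.9² − ½·3.23 = 6.795.
Planner sets s_i = Σα_j = 2.9 for every i, so S^SO = 3·2.9 = 8.7.
W^SO = (Σα)·S^SO − ½·3·(Σα)² = (3/2)·2.9² = 12.615.
Deadweight loss = W^SO − W^NE = 5.82.

5.82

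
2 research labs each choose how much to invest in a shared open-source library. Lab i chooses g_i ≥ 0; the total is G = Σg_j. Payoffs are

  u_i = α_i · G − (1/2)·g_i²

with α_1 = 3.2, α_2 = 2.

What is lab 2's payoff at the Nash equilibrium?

Lab i's FOC: ∂u_i/∂g_i = α_i − g_i = 0, so g_i* = α_i.
NE contributions = (3.2, 2); G = 5.2.
u_2 = α_2·G − ½·(g_2)² = 2·5.2 − ½·2² = 8.4.

8.4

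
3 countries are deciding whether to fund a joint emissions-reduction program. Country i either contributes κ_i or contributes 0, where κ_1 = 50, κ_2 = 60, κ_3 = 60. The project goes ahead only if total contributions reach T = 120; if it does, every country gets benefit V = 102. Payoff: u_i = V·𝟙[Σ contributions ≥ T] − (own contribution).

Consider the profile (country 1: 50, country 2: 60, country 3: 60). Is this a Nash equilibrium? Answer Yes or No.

Total = 170 ≥ 120: provided.
Country 1 (pledges 50, payoff 52): dropping to 0 → total 120, payoff 102. Profitable deviation.

No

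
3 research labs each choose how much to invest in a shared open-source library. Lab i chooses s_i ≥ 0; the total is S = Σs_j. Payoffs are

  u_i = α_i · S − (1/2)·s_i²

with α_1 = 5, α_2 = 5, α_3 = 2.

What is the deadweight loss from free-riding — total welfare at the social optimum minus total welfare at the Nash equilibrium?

Lab i's FOC: ∂u_i/∂s_i = α_i − s_i = 0, so s_i* = α_i.
NE contributions = (5, 5, 2); S = 12.
W^NE = (Σα)·S − ½Σα_i² = 12² − ½·54 = 117.
Planner sets s_i = Σα_j = 12 for every i, so S^SO = 3·12 = 36.
W^SO = (Σα)·S^SO − ½·3·(Σα)² = (3/2)·12² = 216.
Deadweight loss = W^SO − W^NE = 99.

99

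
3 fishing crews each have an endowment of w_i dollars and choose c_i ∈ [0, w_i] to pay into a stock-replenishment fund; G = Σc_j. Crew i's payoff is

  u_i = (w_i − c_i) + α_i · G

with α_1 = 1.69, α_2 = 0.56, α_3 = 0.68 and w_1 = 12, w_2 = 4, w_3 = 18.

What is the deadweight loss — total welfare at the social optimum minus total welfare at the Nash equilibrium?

42.46

∂u_i/∂c_i = α_i − 1, so crew i contributes w_i if α_i > 1, else 0.
α_i > 1 for i ∈ {1}; NE contributions (12, 0, 0), G = 12.
W^NE = Σw_i − G^NE + (Σα_i)·G^NE = 34 + 1.93·12 = 57.16.
Planner: ∂(Σu_j)/∂c_i = Σα_j − 1 = 1.93 > 0, so everyone contributes w_i; G^SO = 34, W^SO = 34 + 1.93·34 = 99.62.
Deadweight loss = 42.46.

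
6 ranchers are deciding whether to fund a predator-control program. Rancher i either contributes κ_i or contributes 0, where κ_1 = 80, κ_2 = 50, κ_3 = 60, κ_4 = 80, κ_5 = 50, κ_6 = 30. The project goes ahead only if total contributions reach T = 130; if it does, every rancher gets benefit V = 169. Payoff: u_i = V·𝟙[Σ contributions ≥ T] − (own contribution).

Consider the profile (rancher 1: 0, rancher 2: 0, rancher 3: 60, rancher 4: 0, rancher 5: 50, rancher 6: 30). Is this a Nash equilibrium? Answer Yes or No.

Total = 140 ≥ 130: provided.
Rancher 1 (pledges 0, payoff 169): pledging 80 → total 220, payoff 89. No gain.
Rancher 2 (pledges 0, payoff 169): pledging 50 → total 190, payoff 119. No gain.
Rancher 3 (pledges 60, payoff 109): dropping to 0 → total 80, payoff 0. No gain.
Rancher 4 (pledges 0, payoff 169): pledging 80 → total 220, payoff 89. No gain.
Rancher 5 (pledges 50, payoff 119): dropping to 0 → total 90, payoff 0. No gain.
Rancher 6 (pledges 30, payoff 139): dropping to 0 → total 110, payoff 0. No gain.

Yes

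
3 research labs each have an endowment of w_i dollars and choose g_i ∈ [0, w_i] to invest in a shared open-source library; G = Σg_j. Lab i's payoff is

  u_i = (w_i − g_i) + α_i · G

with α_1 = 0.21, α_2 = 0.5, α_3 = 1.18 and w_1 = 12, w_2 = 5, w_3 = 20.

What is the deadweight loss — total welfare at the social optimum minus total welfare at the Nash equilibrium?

15.13

∂u_i/∂g_i = α_i − 1, so lab i contributes w_i if α_i > 1, else 0.
α_i > 1 for i ∈ {3}; NE contributions (0, 0, 20), G = 20.
W^NE = Σw_i − G^NE + (Σα_i)·G^NE = 37 + 0.89·20 = 54.8.
Planner: ∂(Σu_j)/∂g_i = Σα_j − 1 = 0.89 > 0, so everyone contributes w_i; G^SO = 37, W^SO = 37 + 0.89·37 = 69.93.
Deadweight loss = 15.13.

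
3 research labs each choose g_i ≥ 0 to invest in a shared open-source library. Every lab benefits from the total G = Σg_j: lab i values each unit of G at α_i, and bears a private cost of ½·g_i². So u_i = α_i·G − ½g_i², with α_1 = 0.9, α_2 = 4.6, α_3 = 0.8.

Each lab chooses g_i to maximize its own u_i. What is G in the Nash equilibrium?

6.3

Lab i's FOC: ∂u_i/∂g_i = α_i − g_i = 0, so g_i* = α_i.
NE contributions = (0.9, 4.6, 0.8); G = 6.3.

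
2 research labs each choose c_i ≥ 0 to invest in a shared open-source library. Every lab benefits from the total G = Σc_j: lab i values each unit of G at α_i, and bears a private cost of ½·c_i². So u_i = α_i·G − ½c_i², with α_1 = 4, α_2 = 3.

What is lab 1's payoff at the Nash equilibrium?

20

Lab i's FOC: ∂u_i/∂c_i = α_i − c_i = 0, so c_i* = α_i.
NE contributions = (4, 3); G = 7.
u_1 = α_1·G − ½·(c_1)² = 4·7 − ½·4² = 20.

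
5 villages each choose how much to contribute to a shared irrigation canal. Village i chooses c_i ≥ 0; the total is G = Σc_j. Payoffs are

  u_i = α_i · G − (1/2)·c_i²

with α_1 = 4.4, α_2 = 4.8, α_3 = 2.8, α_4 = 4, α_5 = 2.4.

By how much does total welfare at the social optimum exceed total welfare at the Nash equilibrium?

Village i's FOC: ∂u_i/∂c_i = α_i − c_i = 0, so c_i* = α_i.
NE contributions = (4.4, 4.8, 2.8, 4, 2.4); G = 18.4.
W^NE = (Σα)·G − ½Σα_i² = 18.4² − ½·72 = 302.56.
Planner sets c_i = Σα_j = 18.4 for every i, so G^SO = 5·18.4 = 92.
W^SO = (Σα)·G^SO − ½·5·(Σα)² = (5/2)·18.4² = 846.4.
Deadweight loss = W^SO − W^NE = 543.84.

543.84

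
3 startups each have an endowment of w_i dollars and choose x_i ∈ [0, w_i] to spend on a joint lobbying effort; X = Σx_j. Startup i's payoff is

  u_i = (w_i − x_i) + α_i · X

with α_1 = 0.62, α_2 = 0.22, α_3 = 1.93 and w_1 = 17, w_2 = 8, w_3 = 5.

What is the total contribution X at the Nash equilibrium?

∂u_i/∂x_i = α_i − 1, so startup i contributes w_i if α_i > 1, else 0.
α_i > 1 for i ∈ {3}; NE contributions (0, 0, 5), X = 5.

5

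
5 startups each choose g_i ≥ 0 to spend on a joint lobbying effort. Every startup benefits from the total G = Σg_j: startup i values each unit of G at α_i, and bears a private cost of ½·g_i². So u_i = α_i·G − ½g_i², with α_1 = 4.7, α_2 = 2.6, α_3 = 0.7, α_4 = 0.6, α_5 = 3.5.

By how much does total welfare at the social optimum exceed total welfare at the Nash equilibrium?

240.59

Startup i's FOC: ∂u_i/∂g_i = α_i − g_i = 0, so g_i* = α_i.
NE contributions = (4.7, 2.6, 0.7, 0.6, 3.5); G = 12.1.
W^NE = (Σα)·G − ½Σα_i² = 12.1² − ½·41.95 = 125.435.
Planner sets g_i = Σα_j = 12.1 for every i, so G^SO = 5·12.1 = 60.5.
W^SO = (Σα)·G^SO − ½·5·(Σα)² = (5/2)·12.1² = 366.025.
Deadweight loss = W^SO − W^NE = 240.59.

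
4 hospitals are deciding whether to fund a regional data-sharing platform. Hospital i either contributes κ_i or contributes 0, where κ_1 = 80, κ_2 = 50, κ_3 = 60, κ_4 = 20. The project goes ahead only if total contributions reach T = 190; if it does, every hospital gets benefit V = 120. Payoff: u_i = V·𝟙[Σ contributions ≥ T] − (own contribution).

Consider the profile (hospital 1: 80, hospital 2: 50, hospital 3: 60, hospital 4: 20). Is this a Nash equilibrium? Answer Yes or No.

Total = 210 ≥ 190: provided.
Hospital 1 (pledges 80, payoff 40): dropping to 0 → total 130, payoff 0. No gain.
Hospital 2 (pledges 50, payoff 70): dropping to 0 → total 160, payoff 0. No gain.
Hospital 3 (pledges 60, payoff 60): dropping to 0 → total 150, payoff 0. No gain.
Hospital 4 (pledges 20, payoff 100): dropping to 0 → total 190, payoff 120. Profitable deviation.

No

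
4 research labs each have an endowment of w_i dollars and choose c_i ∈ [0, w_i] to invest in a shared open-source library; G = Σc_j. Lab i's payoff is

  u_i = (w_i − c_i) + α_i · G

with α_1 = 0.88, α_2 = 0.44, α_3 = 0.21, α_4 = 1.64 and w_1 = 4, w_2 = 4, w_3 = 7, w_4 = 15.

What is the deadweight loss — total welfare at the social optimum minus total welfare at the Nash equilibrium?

32.55

∂u_i/∂c_i = α_i − 1, so lab i contributes w_i if α_i > 1, else 0.
α_i > 1 for i ∈ {4}; NE contributions (0, 0, 0, 15), G = 15.
W^NE = Σw_i − G^NE + (Σα_i)·G^NE = 30 + 2.17·15 = 62.55.
Planner: ∂(Σu_j)/∂c_i = Σα_j − 1 = 2.17 > 0, so everyone contributes w_i; G^SO = 30, W^SO = 30 + 2.17·30 = 95.1.
Deadweight loss = 32.55.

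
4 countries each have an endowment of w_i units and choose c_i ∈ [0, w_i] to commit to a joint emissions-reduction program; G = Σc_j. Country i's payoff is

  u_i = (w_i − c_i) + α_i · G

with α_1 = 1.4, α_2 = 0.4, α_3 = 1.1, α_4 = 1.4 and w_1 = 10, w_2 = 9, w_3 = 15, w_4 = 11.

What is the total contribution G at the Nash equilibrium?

36

∂u_i/∂c_i = α_i − 1, so country i contributes w_i if α_i > 1, else 0.
α_i > 1 for i ∈ {1, 3, 4}; NE contributions (10, 0, 15, 11), G = 36.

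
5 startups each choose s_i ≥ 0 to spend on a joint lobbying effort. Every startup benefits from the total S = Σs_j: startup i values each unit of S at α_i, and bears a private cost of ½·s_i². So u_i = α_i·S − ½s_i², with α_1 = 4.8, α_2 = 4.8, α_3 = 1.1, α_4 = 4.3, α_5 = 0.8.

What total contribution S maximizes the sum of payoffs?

79

Planner FOC: ∂(Σu_j)/∂s_i = (Σα_j) − s_i = 0, so s_i^SO = Σα_j = 15.8 for every i; S^SO = 79.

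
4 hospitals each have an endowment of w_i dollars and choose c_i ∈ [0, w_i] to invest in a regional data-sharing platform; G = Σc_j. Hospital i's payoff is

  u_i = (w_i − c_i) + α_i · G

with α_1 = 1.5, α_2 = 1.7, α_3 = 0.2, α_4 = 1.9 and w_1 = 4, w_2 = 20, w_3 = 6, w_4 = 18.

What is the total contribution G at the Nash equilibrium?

42

∂u_i/∂c_i = α_i − 1, so hospital i contributes w_i if α_i > 1, else 0.
α_i > 1 for i ∈ {1, 2, 4}; NE contributions (4, 20, 0, 18), G = 42.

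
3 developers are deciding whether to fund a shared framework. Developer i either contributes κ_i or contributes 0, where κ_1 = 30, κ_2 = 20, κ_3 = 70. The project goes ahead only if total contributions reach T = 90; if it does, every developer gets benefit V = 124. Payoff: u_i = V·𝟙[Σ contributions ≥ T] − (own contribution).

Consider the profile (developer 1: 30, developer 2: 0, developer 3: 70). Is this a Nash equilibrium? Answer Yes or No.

Yes

Total = 100 ≥ 90: provided.
Developer 1 (pledges 30, payoff 94): dropping to 0 → total 70, payoff 0. No gain.
Developer 2 (pledges 0, payoff 124): pledging 20 → total 120, payoff 104. No gain.
Developer 3 (pledges 70, payoff 54): dropping to 0 → total 30, payoff 0. No gain.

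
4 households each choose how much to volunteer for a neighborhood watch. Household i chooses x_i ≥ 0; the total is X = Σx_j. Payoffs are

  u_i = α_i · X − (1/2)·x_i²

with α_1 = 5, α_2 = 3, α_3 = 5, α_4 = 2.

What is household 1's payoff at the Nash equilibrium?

Household i's FOC: ∂u_i/∂x_i = α_i − x_i = 0, so x_i* = α_i.
NE contributions = (5, 3, 5, 2); X = 15.
u_1 = α_1·X − ½·(x_1)² = 5·15 − ½·5² = 62.5.

62.5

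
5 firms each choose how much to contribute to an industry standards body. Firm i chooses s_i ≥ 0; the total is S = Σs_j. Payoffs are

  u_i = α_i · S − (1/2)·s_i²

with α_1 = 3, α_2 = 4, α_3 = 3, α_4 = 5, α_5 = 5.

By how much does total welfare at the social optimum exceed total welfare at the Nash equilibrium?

642

Firm i's FOC: ∂u_i/∂s_i = α_i − s_i = 0, so s_i* = α_i.
NE contributions = (3, 4, 3, 5, 5); S = 20.
W^NE = (Σα)·S − ½Σα_i² = 20² − ½·84 = 358.
Planner sets s_i = Σα_j = 20 for every i, so S^SO = 5·20 = 100.
W^SO = (Σα)·S^SO − ½·5·(Σα)² = (5/2)·20² = 1000.
Deadweight loss = W^SO − W^NE = 642.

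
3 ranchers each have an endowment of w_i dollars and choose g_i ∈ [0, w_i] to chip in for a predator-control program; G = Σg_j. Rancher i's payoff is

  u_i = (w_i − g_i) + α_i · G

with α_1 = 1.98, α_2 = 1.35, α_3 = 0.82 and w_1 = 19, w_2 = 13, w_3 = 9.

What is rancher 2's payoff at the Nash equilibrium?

∂u_i/∂g_i = α_i − 1, so rancher i contributes w_i if α_i > 1, else 0.
α_i > 1 for i ∈ {1, 2}; NE contributions (19, 13, 0), G = 32.
u_2 = (13 − 13) + 1.35·32 = 43.2.

43.2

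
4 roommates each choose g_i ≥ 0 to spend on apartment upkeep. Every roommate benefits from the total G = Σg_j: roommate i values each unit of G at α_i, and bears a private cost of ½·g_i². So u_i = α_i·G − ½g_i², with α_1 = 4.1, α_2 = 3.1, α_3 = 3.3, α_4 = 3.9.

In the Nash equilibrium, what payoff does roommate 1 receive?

Roommate i's FOC: ∂u_i/∂g_i = α_i − g_i = 0, so g_i* = α_i.
NE contributions = (4.1, 3.1, 3.3, 3.9); G = 14.4.
u_1 = α_1·G − ½·(g_1)² = 4.1·14.4 − ½·4.1² = 50.635.

50.635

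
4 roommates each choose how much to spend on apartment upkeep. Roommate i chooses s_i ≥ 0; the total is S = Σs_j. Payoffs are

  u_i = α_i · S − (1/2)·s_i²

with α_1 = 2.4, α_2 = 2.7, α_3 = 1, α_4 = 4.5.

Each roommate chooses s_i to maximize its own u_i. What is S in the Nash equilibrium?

Roommate i's FOC: ∂u_i/∂s_i = α_i − s_i = 0, so s_i* = α_i.
NE contributions = (2.4, 2.7, 1, 4.5); S = 10.6.

10.6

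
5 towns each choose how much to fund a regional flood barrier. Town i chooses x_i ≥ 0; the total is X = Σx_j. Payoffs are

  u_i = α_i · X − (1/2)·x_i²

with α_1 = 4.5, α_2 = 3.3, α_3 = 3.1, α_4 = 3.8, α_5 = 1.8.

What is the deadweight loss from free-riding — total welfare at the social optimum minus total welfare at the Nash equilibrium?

437.59

Town i's FOC: ∂u_i/∂x_i = α_i − x_i = 0, so x_i* = α_i.
NE contributions = (4.5, 3.3, 3.1, 3.8, 1.8); X = 16.5.
W^NE = (Σα)·X − ½Σα_i² = 16.5² − ½·58.43 = 243.035.
Planner sets x_i = Σα_j = 16.5 for every i, so X^SO = 5·16.5 = 82.5.
W^SO = (Σα)·X^SO − ½·5·(Σα)² = (5/2)·16.5² = 680.625.
Deadweight loss = W^SO − W^NE = 437.59.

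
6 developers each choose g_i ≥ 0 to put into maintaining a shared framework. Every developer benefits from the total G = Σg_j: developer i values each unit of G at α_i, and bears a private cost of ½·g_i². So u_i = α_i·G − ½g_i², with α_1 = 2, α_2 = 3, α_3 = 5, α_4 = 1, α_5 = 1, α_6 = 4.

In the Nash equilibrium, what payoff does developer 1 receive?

30

Developer i's FOC: ∂u_i/∂g_i = α_i − g_i = 0, so g_i* = α_i.
NE contributions = (2, 3, 5, 1, 1, 4); G = 16.
u_1 = α_1·G − ½·(g_1)² = 2·16 − ½·2² = 30.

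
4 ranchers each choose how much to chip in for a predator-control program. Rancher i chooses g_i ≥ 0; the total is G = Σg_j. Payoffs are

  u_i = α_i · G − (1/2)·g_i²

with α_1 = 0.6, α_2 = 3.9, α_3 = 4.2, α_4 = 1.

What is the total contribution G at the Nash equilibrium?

Rancher i's FOC: ∂u_i/∂g_i = α_i − g_i = 0, so g_i* = α_i.
NE contributions = (0.6, 3.9, 4.2, 1); G = 9.7.

9.7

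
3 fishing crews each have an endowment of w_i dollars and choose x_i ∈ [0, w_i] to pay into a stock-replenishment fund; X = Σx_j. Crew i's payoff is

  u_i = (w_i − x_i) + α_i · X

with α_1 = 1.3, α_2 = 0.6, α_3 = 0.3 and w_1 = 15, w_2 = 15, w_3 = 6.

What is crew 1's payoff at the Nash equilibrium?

∂u_i/∂x_i = α_i − 1, so crew i contributes w_i if α_i > 1, else 0.
α_i > 1 for i ∈ {1}; NE contributions (15, 0, 0), X = 15.
u_1 = (15 − 15) + 1.3·15 = 19.5.

19.5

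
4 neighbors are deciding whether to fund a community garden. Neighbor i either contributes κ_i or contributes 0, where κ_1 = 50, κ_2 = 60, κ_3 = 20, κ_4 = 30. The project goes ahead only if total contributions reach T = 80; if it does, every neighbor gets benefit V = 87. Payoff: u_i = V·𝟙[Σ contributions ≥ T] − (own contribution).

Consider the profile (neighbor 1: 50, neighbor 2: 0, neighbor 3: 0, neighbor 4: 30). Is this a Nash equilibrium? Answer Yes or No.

Total = 80 ≥ 80: provided.
Neighbor 1 (pledges 50, payoff 37): dropping to 0 → total 30, payoff 0. No gain.
Neighbor 2 (pledges 0, payoff 87): pledging 60 → total 140, payoff 27. No gain.
Neighbor 3 (pledges 0, payoff 87): pledging 20 → total 100, payoff 67. No gain.
Neighbor 4 (pledges 30, payoff 57): dropping to 0 → total 50, payoff 0. No gain.

Yes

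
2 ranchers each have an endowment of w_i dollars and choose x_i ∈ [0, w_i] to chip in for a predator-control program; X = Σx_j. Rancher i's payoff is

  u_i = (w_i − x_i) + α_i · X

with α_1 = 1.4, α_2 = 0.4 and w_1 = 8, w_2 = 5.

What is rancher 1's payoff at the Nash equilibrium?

11.2

∂u_i/∂x_i = α_i − 1, so rancher i contributes w_i if α_i > 1, else 0.
α_i > 1 for i ∈ {1}; NE contributions (8, 0), X = 8.
u_1 = (8 − 8) + 1.4·8 = 11.2.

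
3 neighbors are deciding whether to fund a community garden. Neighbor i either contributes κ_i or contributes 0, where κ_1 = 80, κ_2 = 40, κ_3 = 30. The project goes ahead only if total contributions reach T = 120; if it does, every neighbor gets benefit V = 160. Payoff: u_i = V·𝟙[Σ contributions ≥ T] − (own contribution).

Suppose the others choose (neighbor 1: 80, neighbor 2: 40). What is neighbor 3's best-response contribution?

0

Others' total = 120 ≥ 120; contributing adds cost 30 for no extra benefit.
Best response: 0.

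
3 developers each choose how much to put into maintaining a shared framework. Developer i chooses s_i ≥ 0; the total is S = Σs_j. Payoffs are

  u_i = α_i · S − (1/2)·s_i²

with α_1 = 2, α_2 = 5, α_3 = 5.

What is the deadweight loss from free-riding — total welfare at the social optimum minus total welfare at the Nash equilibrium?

Developer i's FOC: ∂u_i/∂s_i = α_i − s_i = 0, so s_i* = α_i.
NE contributions = (2, 5, 5); S = 12.
W^NE = (Σα)·S − ½Σα_i² = 12² − ½·54 = 117.
Planner sets s_i = Σα_j = 12 for every i, so S^SO = 3·12 = 36.
W^SO = (Σα)·S^SO − ½·3·(Σα)² = (3/2)·12² = 216.
Deadweight loss = W^SO − W^NE = 99.

99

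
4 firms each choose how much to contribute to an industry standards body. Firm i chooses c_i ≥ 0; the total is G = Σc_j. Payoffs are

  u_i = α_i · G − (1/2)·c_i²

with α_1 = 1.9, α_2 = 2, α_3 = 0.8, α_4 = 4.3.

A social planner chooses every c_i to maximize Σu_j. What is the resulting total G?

Planner FOC: ∂(Σu_j)/∂c_i = (Σα_j) − c_i = 0, so c_i^SO = Σα_j = 9 for every i; G^SO = 36.

36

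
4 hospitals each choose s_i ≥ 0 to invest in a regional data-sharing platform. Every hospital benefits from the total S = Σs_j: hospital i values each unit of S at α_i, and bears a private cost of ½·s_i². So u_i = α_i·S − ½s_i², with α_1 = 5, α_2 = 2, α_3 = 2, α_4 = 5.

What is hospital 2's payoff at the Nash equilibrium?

Hospital i's FOC: ∂u_i/∂s_i = α_i − s_i = 0, so s_i* = α_i.
NE contributions = (5, 2, 2, 5); S = 14.
u_2 = α_2·S − ½·(s_2)² = 2·14 − ½·2² = 26.

26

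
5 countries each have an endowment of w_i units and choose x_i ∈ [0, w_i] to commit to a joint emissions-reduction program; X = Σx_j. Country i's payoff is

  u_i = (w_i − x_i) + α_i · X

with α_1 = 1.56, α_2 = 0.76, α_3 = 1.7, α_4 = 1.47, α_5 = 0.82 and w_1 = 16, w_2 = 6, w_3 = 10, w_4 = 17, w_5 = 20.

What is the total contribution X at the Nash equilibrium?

43

∂u_i/∂x_i = α_i − 1, so country i contributes w_i if α_i > 1, else 0.
α_i > 1 for i ∈ {1, 3, 4}; NE contributions (16, 0, 10, 17, 0), X = 43.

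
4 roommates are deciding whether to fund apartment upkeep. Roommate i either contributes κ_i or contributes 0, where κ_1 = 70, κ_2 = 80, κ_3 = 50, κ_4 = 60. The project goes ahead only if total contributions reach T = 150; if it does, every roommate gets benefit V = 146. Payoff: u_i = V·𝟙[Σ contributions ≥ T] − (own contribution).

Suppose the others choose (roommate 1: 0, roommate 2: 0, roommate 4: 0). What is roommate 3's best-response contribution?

0

Others' total = 0. Even contributing 50 gives 50 < 150: no benefit either way.
Best response: 0.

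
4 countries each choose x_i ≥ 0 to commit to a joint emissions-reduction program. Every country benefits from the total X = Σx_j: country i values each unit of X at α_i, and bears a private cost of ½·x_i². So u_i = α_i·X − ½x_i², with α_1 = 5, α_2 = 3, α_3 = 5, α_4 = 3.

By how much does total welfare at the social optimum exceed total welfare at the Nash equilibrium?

Country i's FOC: ∂u_i/∂x_i = α_i − x_i = 0, so x_i* = α_i.
NE contributions = (5, 3, 5, 3); X = 16.
W^NE = (Σα)·X − ½Σα_i² = 16² − ½·68 = 222.
Planner sets x_i = Σα_j = 16 for every i, so X^SO = 4·16 = 64.
W^SO = (Σα)·X^SO − ½·4·(Σα)² = (4/2)·16² = 512.
Deadweight loss = W^SO − W^NE = 290.

290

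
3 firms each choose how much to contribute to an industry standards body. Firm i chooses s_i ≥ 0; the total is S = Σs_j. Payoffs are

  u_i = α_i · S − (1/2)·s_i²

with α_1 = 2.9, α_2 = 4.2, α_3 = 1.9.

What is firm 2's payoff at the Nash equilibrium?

28.98

Firm i's FOC: ∂u_i/∂s_i = α_i − s_i = 0, so s_i* = α_i.
NE contributions = (2.9, 4.2, 1.9); S = 9.
u_2 = α_2·S − ½·(s_2)² = 4.2·9 − ½·4.2² = 28.98.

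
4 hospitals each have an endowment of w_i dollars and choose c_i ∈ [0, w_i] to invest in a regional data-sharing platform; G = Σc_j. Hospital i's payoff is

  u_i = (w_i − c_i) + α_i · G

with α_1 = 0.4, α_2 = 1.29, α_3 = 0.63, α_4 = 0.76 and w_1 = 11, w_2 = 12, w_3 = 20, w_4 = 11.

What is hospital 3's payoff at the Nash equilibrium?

∂u_i/∂c_i = α_i − 1, so hospital i contributes w_i if α_i > 1, else 0.
α_i > 1 for i ∈ {2}; NE contributions (0, 12, 0, 0), G = 12.
u_3 = (20 − 0) + 0.63·12 = 27.56.

27.56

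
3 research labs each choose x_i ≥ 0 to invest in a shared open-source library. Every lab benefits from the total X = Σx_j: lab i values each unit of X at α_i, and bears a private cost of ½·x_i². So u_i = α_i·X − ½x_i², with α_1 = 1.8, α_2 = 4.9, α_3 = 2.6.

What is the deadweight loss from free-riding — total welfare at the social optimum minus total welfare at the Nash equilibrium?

60.25

Lab i's FOC: ∂u_i/∂x_i = α_i − x_i = 0, so x_i* = α_i.
NE contributions = (1.8, 4.9, 2.6); X = 9.3.
W^NE = (Σα)·X − ½Σα_i² = 9.3² − ½·34.01 = 69.485.
Planner sets x_i = Σα_j = 9.3 for every i, so X^SO = 3·9.3 = 27.9.
W^SO = (Σα)·X^SO − ½·3·(Σα)² = (3/2)·9.3² = 129.735.
Deadweight loss = W^SO − W^NE = 60.25.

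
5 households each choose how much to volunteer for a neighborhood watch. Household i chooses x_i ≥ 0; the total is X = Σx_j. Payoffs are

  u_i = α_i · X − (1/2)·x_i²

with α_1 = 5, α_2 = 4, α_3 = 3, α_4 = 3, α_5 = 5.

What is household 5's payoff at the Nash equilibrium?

Household i's FOC: ∂u_i/∂x_i = α_i − x_i = 0, so x_i* = α_i.
NE contributions = (5, 4, 3, 3, 5); X = 20.
u_5 = α_5·X − ½·(x_5)² = 5·20 − ½·5² = 87.5.

87.5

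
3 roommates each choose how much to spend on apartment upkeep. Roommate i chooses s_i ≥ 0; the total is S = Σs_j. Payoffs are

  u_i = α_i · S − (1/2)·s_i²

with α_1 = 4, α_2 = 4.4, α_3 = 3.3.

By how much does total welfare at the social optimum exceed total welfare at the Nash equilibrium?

91.57

Roommate i's FOC: ∂u_i/∂s_i = α_i − s_i = 0, so s_i* = α_i.
NE contributions = (4, 4.4, 3.3); S = 11.7.
W^NE = (Σα)·S − ½Σα_i² = 11.7² − ½·46.25 = 113.765.
Planner sets s_i = Σα_j = 11.7 for every i, so S^SO = 3·11.7 = 35.1.
W^SO = (Σα)·S^SO − ½·3·(Σα)² = (3/2)·11.7² = 205.335.
Deadweight loss = W^SO − W^NE = 91.57.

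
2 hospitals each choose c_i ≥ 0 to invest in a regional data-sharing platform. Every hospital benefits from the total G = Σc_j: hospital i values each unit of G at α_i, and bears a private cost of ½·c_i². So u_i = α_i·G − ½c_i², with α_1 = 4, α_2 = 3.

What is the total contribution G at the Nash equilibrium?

7

Hospital i's FOC: ∂u_i/∂c_i = α_i − c_i = 0, so c_i* = α_i.
NE contributions = (4, 3); G = 7.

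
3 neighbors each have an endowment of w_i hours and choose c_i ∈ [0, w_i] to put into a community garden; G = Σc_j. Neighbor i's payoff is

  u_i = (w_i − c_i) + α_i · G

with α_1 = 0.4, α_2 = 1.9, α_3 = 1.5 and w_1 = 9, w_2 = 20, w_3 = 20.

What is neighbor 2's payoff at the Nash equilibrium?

76

∂u_i/∂c_i = α_i − 1, so neighbor i contributes w_i if α_i > 1, else 0.
α_i > 1 for i ∈ {2, 3}; NE contributions (0, 20, 20), G = 40.
u_2 = (20 − 20) + 1.9·40 = 76.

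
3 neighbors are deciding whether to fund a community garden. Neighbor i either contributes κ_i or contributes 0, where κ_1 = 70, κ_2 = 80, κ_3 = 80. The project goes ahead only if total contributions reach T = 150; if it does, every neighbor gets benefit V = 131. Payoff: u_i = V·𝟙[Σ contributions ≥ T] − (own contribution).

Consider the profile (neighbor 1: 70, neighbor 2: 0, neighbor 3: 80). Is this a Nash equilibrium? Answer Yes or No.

Yes

Total = 150 ≥ 150: provided.
Neighbor 1 (pledges 70, payoff 61): dropping to 0 → total 80, payoff 0. No gain.
Neighbor 2 (pledges 0, payoff 131): pledging 80 → total 230, payoff 51. No gain.
Neighbor 3 (pledges 80, payoff 51): dropping to 0 → total 70, payoff 0. No gain.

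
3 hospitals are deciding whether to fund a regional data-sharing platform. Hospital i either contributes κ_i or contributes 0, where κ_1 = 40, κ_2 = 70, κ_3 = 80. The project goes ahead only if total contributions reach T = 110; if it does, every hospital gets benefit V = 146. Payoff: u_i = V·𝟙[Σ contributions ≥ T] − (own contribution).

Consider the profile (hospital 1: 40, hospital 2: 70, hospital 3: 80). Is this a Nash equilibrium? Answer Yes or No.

Total = 190 ≥ 110: provided.
Hospital 1 (pledges 40, payoff 106): dropping to 0 → total 150, payoff 146. Profitable deviation.

No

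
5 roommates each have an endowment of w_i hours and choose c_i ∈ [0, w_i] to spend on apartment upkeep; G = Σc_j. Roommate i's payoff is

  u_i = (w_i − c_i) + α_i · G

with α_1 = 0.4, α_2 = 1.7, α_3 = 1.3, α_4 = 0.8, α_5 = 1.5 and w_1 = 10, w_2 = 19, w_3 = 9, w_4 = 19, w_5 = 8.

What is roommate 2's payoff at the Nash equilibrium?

∂u_i/∂c_i = α_i − 1, so roommate i contributes w_i if α_i > 1, else 0.
α_i > 1 for i ∈ {2, 3, 5}; NE contributions (0, 19, 9, 0, 8), G = 36.
u_2 = (19 − 19) + 1.7·36 = 61.2.

61.2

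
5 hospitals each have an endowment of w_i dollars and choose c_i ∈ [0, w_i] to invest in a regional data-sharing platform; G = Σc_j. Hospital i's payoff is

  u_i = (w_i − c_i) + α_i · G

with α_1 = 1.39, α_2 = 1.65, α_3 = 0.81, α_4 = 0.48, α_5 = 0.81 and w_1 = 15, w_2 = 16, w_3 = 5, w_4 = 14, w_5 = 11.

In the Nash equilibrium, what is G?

∂u_i/∂c_i = α_i − 1, so hospital i contributes w_i if α_i > 1, else 0.
α_i > 1 for i ∈ {1, 2}; NE contributions (15, 16, 0, 0, 0), G = 31.

31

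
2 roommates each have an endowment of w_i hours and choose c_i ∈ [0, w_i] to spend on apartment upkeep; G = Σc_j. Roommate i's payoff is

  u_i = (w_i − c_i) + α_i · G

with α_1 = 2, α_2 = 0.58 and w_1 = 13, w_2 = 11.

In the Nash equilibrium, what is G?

∂u_i/∂c_i = α_i − 1, so roommate i contributes w_i if α_i > 1, else 0.
α_i > 1 for i ∈ {1}; NE contributions (13, 0), G = 13.

13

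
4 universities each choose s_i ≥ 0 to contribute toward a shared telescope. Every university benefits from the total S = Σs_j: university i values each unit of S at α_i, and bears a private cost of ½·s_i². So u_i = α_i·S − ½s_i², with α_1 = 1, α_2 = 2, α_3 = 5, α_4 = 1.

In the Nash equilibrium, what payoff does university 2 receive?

University i's FOC: ∂u_i/∂s_i = α_i − s_i = 0, so s_i* = α_i.
NE contributions = (1, 2, 5, 1); S = 9.
u_2 = α_2·S − ½·(s_2)² = 2·9 − ½·2² = 16.

16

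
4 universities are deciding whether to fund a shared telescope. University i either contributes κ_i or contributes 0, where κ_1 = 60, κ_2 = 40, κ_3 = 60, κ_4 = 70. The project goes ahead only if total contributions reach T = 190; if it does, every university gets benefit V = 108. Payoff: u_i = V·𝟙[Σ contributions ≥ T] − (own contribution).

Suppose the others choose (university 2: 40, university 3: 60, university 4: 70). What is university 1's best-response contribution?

Others' total = 170. Contributing 60 brings total to 230 ≥ 190: gain V − κ_1 = 48.
Best response: 60.

60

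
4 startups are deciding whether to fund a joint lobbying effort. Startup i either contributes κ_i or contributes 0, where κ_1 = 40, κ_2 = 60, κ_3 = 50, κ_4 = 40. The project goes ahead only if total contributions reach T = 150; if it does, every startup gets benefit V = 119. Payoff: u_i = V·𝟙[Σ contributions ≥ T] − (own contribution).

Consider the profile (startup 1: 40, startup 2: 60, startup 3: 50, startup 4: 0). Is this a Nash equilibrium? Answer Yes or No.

Total = 150 ≥ 150: provided.
Startup 1 (pledges 40, payoff 79): dropping to 0 → total 110, payoff 0. No gain.
Startup 2 (pledges 60, payoff 59): dropping to 0 → total 90, payoff 0. No gain.
Startup 3 (pledges 50, payoff 69): dropping to 0 → total 100, payoff 0. No gain.
Startup 4 (pledges 0, payoff 119): pledging 40 → total 190, payoff 79. No gain.

Yes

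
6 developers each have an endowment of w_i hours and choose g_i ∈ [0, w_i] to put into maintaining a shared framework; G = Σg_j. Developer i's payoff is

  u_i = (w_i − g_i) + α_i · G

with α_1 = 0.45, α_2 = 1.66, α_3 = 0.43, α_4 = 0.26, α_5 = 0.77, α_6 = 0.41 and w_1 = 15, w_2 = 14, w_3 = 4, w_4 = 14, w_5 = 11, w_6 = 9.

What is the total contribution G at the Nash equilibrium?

14

∂u_i/∂g_i = α_i − 1, so developer i contributes w_i if α_i > 1, else 0.
α_i > 1 for i ∈ {2}; NE contributions (0, 14, 0, 0, 0, 0), G = 14.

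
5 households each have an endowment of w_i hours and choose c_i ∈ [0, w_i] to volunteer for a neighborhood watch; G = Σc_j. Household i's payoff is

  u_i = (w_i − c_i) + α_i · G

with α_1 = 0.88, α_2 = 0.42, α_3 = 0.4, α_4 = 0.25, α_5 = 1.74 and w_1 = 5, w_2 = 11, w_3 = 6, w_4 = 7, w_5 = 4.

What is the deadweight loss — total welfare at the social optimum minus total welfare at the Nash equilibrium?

∂u_i/∂c_i = α_i − 1, so household i contributes w_i if α_i > 1, else 0.
α_i > 1 for i ∈ {5}; NE contributions (0, 0, 0, 0, 4), G = 4.
W^NE = Σw_i − G^NE + (Σα_i)·G^NE = 33 + 2.69·4 = 43.76.
Planner: ∂(Σu_j)/∂c_i = Σα_j − 1 = 2.69 > 0, so everyone contributes w_i; G^SO = 33, W^SO = 33 + 2.69·33 = 121.77.
Deadweight loss = 78.01.

78.01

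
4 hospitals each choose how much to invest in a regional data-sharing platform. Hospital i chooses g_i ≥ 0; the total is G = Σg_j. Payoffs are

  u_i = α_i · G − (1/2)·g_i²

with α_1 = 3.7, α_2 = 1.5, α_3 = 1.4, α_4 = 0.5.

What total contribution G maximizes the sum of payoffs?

28.4

Planner FOC: ∂(Σu_j)/∂g_i = (Σα_j) − g_i = 0, so g_i^SO = Σα_j = 7.1 for every i; G^SO = 28.4.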